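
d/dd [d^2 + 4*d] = 2*d + 4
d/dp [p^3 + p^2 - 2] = p*(3*p + 2)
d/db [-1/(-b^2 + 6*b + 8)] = 2*(3 - b)/(-b^2 + 6*b + 8)^2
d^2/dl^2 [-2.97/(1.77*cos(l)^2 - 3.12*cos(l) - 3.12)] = (-37.218852*(1 - cos(l)^2)^2 + 49.204584*cos(l)^3 - 113.126706*cos(l)^2 - 69.498*cos(l) + 127.844244)/(-1.77*cos(l)^2 + 3.12*cos(l) + 3.12)^3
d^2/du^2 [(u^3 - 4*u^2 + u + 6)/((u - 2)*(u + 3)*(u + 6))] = 2*(-11*u^3 - 63*u^2 + 27*u + 459)/(u^6 + 27*u^5 + 297*u^4 + 1701*u^3 + 5346*u^2 + 8748*u + 5832)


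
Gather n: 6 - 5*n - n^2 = -n^2 - 5*n + 6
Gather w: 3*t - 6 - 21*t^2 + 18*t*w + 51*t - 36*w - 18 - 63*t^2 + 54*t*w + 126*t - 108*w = -84*t^2 + 180*t + w*(72*t - 144) - 24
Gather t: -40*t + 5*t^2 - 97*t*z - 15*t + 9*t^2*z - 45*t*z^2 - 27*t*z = t^2*(9*z + 5) + t*(-45*z^2 - 124*z - 55)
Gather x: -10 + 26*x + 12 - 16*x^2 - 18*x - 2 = -16*x^2 + 8*x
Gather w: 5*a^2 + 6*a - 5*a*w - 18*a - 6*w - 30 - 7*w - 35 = 5*a^2 - 12*a + w*(-5*a - 13) - 65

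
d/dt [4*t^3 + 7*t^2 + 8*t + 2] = 12*t^2 + 14*t + 8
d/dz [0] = 0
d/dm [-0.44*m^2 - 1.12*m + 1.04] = -0.88*m - 1.12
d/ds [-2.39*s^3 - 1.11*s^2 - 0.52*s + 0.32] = -7.17*s^2 - 2.22*s - 0.52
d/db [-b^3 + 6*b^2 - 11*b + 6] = -3*b^2 + 12*b - 11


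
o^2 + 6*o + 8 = (o + 2)*(o + 4)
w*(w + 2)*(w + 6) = w^3 + 8*w^2 + 12*w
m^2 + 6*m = m*(m + 6)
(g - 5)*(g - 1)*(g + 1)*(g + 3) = g^4 - 2*g^3 - 16*g^2 + 2*g + 15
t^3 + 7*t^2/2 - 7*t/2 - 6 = (t - 3/2)*(t + 1)*(t + 4)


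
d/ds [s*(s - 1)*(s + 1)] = 3*s^2 - 1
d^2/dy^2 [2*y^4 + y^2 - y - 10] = 24*y^2 + 2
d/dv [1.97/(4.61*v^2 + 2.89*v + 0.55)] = (-18.1634*v - 5.6933)/(4.61*v^2 + 2.89*v + 0.55)^2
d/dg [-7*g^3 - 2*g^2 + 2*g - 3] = -21*g^2 - 4*g + 2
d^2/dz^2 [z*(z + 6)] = 2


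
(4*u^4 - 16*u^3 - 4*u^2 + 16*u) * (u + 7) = 4*u^5 + 12*u^4 - 116*u^3 - 12*u^2 + 112*u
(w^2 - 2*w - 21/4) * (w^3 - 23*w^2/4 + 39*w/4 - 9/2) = w^5 - 31*w^4/4 + 16*w^3 + 99*w^2/16 - 675*w/16 + 189/8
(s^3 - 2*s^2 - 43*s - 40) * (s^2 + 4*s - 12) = s^5 + 2*s^4 - 63*s^3 - 188*s^2 + 356*s + 480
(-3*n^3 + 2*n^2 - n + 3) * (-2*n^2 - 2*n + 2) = 6*n^5 + 2*n^4 - 8*n^3 - 8*n + 6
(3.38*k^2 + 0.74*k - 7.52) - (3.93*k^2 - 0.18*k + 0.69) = -0.55*k^2 + 0.92*k - 8.21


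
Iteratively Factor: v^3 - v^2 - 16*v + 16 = (v - 4)*(v^2 + 3*v - 4) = (v - 4)*(v + 4)*(v - 1)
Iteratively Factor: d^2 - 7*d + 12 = (d - 4)*(d - 3)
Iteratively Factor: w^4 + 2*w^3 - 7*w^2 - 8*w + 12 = (w - 2)*(w^3 + 4*w^2 + w - 6) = (w - 2)*(w + 3)*(w^2 + w - 2) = (w - 2)*(w - 1)*(w + 3)*(w + 2)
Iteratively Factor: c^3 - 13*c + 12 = (c - 3)*(c^2 + 3*c - 4) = (c - 3)*(c - 1)*(c + 4)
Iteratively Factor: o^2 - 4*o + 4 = (o - 2)*(o - 2)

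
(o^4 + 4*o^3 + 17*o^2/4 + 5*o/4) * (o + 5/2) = o^5 + 13*o^4/2 + 57*o^3/4 + 95*o^2/8 + 25*o/8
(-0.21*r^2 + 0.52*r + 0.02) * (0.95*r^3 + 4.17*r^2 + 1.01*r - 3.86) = -0.1995*r^5 - 0.3817*r^4 + 1.9753*r^3 + 1.4192*r^2 - 1.987*r - 0.0772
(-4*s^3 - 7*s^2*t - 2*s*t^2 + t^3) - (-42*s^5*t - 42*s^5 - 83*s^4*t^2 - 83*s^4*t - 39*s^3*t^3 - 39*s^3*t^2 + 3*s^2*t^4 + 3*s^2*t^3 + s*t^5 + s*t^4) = 42*s^5*t + 42*s^5 + 83*s^4*t^2 + 83*s^4*t + 39*s^3*t^3 + 39*s^3*t^2 - 4*s^3 - 3*s^2*t^4 - 3*s^2*t^3 - 7*s^2*t - s*t^5 - s*t^4 - 2*s*t^2 + t^3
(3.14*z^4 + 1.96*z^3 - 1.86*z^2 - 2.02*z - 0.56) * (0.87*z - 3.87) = 2.7318*z^5 - 10.4466*z^4 - 9.2034*z^3 + 5.4408*z^2 + 7.3302*z + 2.1672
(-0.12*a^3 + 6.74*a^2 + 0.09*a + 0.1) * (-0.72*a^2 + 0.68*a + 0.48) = 0.0864*a^5 - 4.9344*a^4 + 4.4608*a^3 + 3.2244*a^2 + 0.1112*a + 0.048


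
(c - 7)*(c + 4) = c^2 - 3*c - 28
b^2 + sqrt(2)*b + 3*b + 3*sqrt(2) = (b + 3)*(b + sqrt(2))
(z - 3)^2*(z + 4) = z^3 - 2*z^2 - 15*z + 36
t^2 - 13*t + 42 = (t - 7)*(t - 6)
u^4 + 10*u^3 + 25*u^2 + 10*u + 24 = (u + 4)*(u + 6)*(-I*u + 1)*(I*u + 1)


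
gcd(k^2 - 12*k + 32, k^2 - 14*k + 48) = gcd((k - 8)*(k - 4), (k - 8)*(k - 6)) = k - 8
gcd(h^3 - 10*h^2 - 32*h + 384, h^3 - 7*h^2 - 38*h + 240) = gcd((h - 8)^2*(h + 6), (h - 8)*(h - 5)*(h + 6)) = h^2 - 2*h - 48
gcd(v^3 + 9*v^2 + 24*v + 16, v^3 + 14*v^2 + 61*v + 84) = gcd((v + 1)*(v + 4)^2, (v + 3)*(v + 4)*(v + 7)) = v + 4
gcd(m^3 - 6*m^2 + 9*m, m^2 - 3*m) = m^2 - 3*m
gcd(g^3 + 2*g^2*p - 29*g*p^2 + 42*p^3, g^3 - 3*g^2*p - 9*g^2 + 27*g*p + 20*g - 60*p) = -g + 3*p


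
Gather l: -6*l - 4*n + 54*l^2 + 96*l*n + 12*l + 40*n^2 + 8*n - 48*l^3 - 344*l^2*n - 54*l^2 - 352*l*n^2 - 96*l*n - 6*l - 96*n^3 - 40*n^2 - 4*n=-48*l^3 - 344*l^2*n - 352*l*n^2 - 96*n^3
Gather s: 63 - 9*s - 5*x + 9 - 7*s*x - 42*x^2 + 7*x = s*(-7*x - 9) - 42*x^2 + 2*x + 72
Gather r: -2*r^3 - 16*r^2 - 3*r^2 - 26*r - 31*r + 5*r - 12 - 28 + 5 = -2*r^3 - 19*r^2 - 52*r - 35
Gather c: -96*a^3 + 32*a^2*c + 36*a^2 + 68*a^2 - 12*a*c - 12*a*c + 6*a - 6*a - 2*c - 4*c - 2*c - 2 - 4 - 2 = -96*a^3 + 104*a^2 + c*(32*a^2 - 24*a - 8) - 8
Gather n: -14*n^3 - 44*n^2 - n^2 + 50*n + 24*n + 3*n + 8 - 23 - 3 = -14*n^3 - 45*n^2 + 77*n - 18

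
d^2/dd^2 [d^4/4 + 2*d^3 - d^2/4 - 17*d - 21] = 3*d^2 + 12*d - 1/2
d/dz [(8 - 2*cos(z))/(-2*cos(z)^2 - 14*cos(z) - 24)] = (cos(z)^2 - 8*cos(z) - 40)*sin(z)/(cos(z)^2 + 7*cos(z) + 12)^2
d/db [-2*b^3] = -6*b^2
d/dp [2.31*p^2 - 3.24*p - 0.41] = 4.62*p - 3.24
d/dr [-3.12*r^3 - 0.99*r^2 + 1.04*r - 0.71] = -9.36*r^2 - 1.98*r + 1.04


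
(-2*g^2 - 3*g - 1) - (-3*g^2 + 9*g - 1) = g^2 - 12*g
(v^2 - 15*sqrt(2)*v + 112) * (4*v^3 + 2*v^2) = 4*v^5 - 60*sqrt(2)*v^4 + 2*v^4 - 30*sqrt(2)*v^3 + 448*v^3 + 224*v^2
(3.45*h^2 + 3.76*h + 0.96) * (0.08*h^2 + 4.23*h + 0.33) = 0.276*h^4 + 14.8943*h^3 + 17.1201*h^2 + 5.3016*h + 0.3168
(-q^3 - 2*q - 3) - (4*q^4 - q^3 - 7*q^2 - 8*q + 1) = -4*q^4 + 7*q^2 + 6*q - 4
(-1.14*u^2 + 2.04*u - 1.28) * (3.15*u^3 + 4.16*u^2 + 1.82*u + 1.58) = -3.591*u^5 + 1.6836*u^4 + 2.3796*u^3 - 3.4132*u^2 + 0.8936*u - 2.0224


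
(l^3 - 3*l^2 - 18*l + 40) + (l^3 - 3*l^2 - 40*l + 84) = 2*l^3 - 6*l^2 - 58*l + 124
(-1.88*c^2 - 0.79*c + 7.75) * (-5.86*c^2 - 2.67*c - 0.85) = 11.0168*c^4 + 9.649*c^3 - 41.7077*c^2 - 20.021*c - 6.5875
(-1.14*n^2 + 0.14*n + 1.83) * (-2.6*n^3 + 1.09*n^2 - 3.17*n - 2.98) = 2.964*n^5 - 1.6066*n^4 - 0.991600000000001*n^3 + 4.9481*n^2 - 6.2183*n - 5.4534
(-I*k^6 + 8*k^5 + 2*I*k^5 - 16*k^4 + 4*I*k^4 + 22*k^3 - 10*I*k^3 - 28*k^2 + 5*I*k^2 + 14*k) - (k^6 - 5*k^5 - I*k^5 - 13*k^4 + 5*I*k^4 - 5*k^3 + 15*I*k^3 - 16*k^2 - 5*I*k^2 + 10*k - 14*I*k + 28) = -k^6 - I*k^6 + 13*k^5 + 3*I*k^5 - 3*k^4 - I*k^4 + 27*k^3 - 25*I*k^3 - 12*k^2 + 10*I*k^2 + 4*k + 14*I*k - 28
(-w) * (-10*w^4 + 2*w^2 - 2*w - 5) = 10*w^5 - 2*w^3 + 2*w^2 + 5*w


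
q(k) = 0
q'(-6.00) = 0.00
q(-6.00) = 0.00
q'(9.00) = 0.00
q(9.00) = 0.00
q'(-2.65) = 0.00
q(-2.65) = 0.00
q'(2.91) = 0.00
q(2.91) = 0.00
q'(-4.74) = 0.00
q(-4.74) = 0.00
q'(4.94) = 0.00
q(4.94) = 0.00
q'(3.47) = 0.00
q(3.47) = 0.00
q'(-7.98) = 0.00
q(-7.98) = 0.00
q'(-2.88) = 0.00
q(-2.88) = 0.00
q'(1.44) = 0.00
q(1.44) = 0.00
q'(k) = 0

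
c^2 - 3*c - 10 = (c - 5)*(c + 2)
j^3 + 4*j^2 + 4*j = j*(j + 2)^2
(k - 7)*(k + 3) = k^2 - 4*k - 21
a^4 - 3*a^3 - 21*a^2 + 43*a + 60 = (a - 5)*(a - 3)*(a + 1)*(a + 4)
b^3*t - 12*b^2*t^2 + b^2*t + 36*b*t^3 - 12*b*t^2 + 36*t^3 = (b - 6*t)^2*(b*t + t)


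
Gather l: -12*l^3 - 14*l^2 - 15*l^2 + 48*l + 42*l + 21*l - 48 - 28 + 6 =-12*l^3 - 29*l^2 + 111*l - 70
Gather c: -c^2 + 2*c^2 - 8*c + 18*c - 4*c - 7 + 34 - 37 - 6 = c^2 + 6*c - 16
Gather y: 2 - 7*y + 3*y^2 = 3*y^2 - 7*y + 2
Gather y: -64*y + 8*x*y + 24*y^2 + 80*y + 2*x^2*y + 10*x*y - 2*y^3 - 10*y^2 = -2*y^3 + 14*y^2 + y*(2*x^2 + 18*x + 16)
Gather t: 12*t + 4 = 12*t + 4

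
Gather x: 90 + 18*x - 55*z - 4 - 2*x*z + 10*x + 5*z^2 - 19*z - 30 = x*(28 - 2*z) + 5*z^2 - 74*z + 56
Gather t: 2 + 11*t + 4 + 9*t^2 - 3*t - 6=9*t^2 + 8*t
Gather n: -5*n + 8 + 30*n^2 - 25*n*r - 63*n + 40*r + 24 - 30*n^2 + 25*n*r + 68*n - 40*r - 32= 0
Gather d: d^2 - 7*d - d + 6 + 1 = d^2 - 8*d + 7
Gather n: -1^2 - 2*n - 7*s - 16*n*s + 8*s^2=n*(-16*s - 2) + 8*s^2 - 7*s - 1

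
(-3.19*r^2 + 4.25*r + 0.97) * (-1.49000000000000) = 4.7531*r^2 - 6.3325*r - 1.4453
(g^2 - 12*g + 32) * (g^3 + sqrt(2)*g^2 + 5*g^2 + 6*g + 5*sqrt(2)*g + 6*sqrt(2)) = g^5 - 7*g^4 + sqrt(2)*g^4 - 22*g^3 - 7*sqrt(2)*g^3 - 22*sqrt(2)*g^2 + 88*g^2 + 88*sqrt(2)*g + 192*g + 192*sqrt(2)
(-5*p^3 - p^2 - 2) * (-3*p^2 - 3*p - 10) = 15*p^5 + 18*p^4 + 53*p^3 + 16*p^2 + 6*p + 20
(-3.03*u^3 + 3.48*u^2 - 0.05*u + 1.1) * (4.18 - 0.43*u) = 1.3029*u^4 - 14.1618*u^3 + 14.5679*u^2 - 0.682*u + 4.598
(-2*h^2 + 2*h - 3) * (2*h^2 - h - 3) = -4*h^4 + 6*h^3 - 2*h^2 - 3*h + 9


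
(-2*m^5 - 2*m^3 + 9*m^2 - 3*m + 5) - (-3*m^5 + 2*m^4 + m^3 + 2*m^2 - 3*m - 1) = m^5 - 2*m^4 - 3*m^3 + 7*m^2 + 6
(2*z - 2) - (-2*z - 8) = 4*z + 6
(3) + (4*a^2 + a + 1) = 4*a^2 + a + 4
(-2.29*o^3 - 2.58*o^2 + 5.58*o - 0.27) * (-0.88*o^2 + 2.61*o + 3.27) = 2.0152*o^5 - 3.7065*o^4 - 19.1325*o^3 + 6.3648*o^2 + 17.5419*o - 0.8829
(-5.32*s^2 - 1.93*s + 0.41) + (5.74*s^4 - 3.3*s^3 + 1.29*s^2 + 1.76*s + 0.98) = 5.74*s^4 - 3.3*s^3 - 4.03*s^2 - 0.17*s + 1.39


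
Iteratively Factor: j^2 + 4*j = (j)*(j + 4)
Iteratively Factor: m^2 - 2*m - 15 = (m - 5)*(m + 3)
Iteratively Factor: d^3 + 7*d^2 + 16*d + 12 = (d + 2)*(d^2 + 5*d + 6) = (d + 2)^2*(d + 3)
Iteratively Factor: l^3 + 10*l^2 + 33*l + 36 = (l + 3)*(l^2 + 7*l + 12) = (l + 3)^2*(l + 4)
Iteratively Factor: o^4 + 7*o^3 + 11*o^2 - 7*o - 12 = (o + 4)*(o^3 + 3*o^2 - o - 3) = (o + 3)*(o + 4)*(o^2 - 1) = (o + 1)*(o + 3)*(o + 4)*(o - 1)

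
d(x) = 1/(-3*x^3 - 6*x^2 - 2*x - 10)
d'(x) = (9*x^2 + 12*x + 2)/(-3*x^3 - 6*x^2 - 2*x - 10)^2 = (9*x^2 + 12*x + 2)/(3*x^3 + 6*x^2 + 2*x + 10)^2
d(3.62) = -0.00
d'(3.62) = 0.00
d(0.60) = -0.07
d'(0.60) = 0.06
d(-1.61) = -0.10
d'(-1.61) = 0.06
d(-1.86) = -0.13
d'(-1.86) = 0.18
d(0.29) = -0.09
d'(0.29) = 0.05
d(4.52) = -0.00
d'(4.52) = 0.00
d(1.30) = -0.03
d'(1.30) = 0.04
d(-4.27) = 0.01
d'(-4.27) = 0.01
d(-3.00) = 0.04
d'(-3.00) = 0.09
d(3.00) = -0.00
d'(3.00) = 0.01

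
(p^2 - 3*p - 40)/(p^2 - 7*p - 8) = (p + 5)/(p + 1)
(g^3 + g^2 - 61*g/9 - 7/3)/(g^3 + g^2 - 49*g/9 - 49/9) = (3*g^2 + 10*g + 3)/(3*g^2 + 10*g + 7)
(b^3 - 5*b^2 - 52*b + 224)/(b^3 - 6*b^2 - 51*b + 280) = (b - 4)/(b - 5)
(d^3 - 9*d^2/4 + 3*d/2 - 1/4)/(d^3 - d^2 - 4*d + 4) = (4*d^2 - 5*d + 1)/(4*(d^2 - 4))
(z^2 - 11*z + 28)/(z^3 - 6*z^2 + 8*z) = (z - 7)/(z*(z - 2))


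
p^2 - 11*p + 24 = (p - 8)*(p - 3)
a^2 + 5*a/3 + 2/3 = (a + 2/3)*(a + 1)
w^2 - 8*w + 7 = (w - 7)*(w - 1)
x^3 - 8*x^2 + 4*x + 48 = (x - 6)*(x - 4)*(x + 2)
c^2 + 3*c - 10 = (c - 2)*(c + 5)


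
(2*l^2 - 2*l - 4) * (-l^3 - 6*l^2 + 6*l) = -2*l^5 - 10*l^4 + 28*l^3 + 12*l^2 - 24*l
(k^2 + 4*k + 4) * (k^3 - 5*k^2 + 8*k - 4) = k^5 - k^4 - 8*k^3 + 8*k^2 + 16*k - 16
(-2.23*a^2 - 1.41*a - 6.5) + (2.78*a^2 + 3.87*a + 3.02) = 0.55*a^2 + 2.46*a - 3.48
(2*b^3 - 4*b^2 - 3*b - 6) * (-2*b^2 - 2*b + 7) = -4*b^5 + 4*b^4 + 28*b^3 - 10*b^2 - 9*b - 42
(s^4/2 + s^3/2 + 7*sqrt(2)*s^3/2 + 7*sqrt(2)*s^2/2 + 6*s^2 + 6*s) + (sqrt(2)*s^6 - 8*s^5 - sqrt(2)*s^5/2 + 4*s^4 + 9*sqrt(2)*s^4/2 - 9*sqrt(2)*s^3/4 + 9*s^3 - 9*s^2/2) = sqrt(2)*s^6 - 8*s^5 - sqrt(2)*s^5/2 + 9*s^4/2 + 9*sqrt(2)*s^4/2 + 5*sqrt(2)*s^3/4 + 19*s^3/2 + 3*s^2/2 + 7*sqrt(2)*s^2/2 + 6*s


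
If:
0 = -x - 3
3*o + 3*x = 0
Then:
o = 3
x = -3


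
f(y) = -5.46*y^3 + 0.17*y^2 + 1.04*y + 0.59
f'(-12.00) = -2361.76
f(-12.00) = 9447.47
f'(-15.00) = -3689.56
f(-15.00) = 18450.74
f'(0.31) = -0.43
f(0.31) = 0.77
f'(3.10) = -155.32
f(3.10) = -157.21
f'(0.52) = -3.21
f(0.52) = 0.41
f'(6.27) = -640.77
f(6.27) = -1332.05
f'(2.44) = -95.65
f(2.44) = -75.18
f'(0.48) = -2.57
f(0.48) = 0.52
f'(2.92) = -137.63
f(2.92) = -130.86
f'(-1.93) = -60.63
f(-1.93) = 38.47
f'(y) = -16.38*y^2 + 0.34*y + 1.04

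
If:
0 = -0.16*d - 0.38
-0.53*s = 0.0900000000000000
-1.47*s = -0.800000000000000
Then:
No Solution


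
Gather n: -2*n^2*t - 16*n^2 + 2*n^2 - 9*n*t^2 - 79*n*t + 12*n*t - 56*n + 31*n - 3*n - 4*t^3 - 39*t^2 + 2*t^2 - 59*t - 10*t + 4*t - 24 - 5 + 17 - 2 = n^2*(-2*t - 14) + n*(-9*t^2 - 67*t - 28) - 4*t^3 - 37*t^2 - 65*t - 14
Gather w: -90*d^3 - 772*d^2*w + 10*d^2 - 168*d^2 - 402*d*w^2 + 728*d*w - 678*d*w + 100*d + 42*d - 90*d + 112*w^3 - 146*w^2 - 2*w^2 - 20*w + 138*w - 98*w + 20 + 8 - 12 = -90*d^3 - 158*d^2 + 52*d + 112*w^3 + w^2*(-402*d - 148) + w*(-772*d^2 + 50*d + 20) + 16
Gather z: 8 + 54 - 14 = 48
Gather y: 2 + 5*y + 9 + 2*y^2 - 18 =2*y^2 + 5*y - 7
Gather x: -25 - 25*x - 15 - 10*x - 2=-35*x - 42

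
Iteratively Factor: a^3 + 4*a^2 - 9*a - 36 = (a + 4)*(a^2 - 9) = (a + 3)*(a + 4)*(a - 3)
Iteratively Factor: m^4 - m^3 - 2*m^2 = (m - 2)*(m^3 + m^2) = m*(m - 2)*(m^2 + m) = m^2*(m - 2)*(m + 1)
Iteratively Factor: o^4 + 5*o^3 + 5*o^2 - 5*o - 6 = (o + 1)*(o^3 + 4*o^2 + o - 6) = (o + 1)*(o + 2)*(o^2 + 2*o - 3) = (o - 1)*(o + 1)*(o + 2)*(o + 3)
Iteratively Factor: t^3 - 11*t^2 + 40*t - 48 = (t - 4)*(t^2 - 7*t + 12) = (t - 4)^2*(t - 3)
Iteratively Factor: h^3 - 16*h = (h - 4)*(h^2 + 4*h) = h*(h - 4)*(h + 4)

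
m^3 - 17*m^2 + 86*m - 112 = (m - 8)*(m - 7)*(m - 2)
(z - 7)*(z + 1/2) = z^2 - 13*z/2 - 7/2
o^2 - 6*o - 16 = (o - 8)*(o + 2)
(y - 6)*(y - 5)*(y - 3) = y^3 - 14*y^2 + 63*y - 90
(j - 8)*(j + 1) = j^2 - 7*j - 8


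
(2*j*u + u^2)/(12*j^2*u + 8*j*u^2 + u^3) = 1/(6*j + u)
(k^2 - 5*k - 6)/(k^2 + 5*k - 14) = (k^2 - 5*k - 6)/(k^2 + 5*k - 14)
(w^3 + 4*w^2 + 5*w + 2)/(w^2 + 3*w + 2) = w + 1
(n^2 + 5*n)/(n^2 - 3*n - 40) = n/(n - 8)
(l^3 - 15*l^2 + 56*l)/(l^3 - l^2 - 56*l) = (l - 7)/(l + 7)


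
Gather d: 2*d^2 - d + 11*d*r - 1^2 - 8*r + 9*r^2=2*d^2 + d*(11*r - 1) + 9*r^2 - 8*r - 1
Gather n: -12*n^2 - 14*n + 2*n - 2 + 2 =-12*n^2 - 12*n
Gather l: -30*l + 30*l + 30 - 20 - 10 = 0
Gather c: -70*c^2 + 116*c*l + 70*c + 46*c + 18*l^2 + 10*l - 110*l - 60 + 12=-70*c^2 + c*(116*l + 116) + 18*l^2 - 100*l - 48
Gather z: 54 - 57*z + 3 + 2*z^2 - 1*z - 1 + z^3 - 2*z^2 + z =z^3 - 57*z + 56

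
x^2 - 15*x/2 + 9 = (x - 6)*(x - 3/2)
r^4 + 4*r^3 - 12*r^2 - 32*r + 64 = (r - 2)^2*(r + 4)^2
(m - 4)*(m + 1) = m^2 - 3*m - 4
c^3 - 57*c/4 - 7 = (c - 4)*(c + 1/2)*(c + 7/2)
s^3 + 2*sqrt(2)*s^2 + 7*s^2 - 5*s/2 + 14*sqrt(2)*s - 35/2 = (s + 7)*(s - sqrt(2)/2)*(s + 5*sqrt(2)/2)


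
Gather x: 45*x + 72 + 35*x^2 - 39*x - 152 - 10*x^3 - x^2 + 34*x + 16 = -10*x^3 + 34*x^2 + 40*x - 64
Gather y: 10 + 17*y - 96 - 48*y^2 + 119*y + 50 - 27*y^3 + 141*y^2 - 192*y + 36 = -27*y^3 + 93*y^2 - 56*y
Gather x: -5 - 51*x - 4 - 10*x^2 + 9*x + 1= -10*x^2 - 42*x - 8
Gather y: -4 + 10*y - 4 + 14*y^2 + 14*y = 14*y^2 + 24*y - 8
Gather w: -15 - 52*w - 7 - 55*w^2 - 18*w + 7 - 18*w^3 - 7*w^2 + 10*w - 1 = -18*w^3 - 62*w^2 - 60*w - 16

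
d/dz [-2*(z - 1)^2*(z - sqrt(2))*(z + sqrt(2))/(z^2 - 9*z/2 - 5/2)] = 4*(-4*z^5 + 31*z^4 - 16*z^3 - 31*z^2 - 18*z + 38)/(4*z^4 - 36*z^3 + 61*z^2 + 90*z + 25)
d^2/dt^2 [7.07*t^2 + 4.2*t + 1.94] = 14.1400000000000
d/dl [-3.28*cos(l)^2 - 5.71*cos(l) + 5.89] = (6.56*cos(l) + 5.71)*sin(l)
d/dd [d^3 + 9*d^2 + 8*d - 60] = 3*d^2 + 18*d + 8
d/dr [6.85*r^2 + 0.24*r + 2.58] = 13.7*r + 0.24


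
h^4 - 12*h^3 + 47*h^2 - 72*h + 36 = (h - 6)*(h - 3)*(h - 2)*(h - 1)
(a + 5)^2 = a^2 + 10*a + 25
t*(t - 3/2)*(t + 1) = t^3 - t^2/2 - 3*t/2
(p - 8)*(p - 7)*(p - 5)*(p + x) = p^4 + p^3*x - 20*p^3 - 20*p^2*x + 131*p^2 + 131*p*x - 280*p - 280*x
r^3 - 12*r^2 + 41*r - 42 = (r - 7)*(r - 3)*(r - 2)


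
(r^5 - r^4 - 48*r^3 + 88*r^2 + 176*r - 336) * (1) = r^5 - r^4 - 48*r^3 + 88*r^2 + 176*r - 336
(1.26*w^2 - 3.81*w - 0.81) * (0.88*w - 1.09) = 1.1088*w^3 - 4.7262*w^2 + 3.4401*w + 0.8829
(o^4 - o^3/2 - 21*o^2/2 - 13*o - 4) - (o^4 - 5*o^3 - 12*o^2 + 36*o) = 9*o^3/2 + 3*o^2/2 - 49*o - 4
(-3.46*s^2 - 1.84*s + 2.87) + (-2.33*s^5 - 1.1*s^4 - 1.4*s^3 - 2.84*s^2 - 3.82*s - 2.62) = -2.33*s^5 - 1.1*s^4 - 1.4*s^3 - 6.3*s^2 - 5.66*s + 0.25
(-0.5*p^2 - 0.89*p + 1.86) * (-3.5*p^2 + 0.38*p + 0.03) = 1.75*p^4 + 2.925*p^3 - 6.8632*p^2 + 0.6801*p + 0.0558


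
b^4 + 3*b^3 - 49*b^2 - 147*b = b*(b - 7)*(b + 3)*(b + 7)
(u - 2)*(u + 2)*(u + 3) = u^3 + 3*u^2 - 4*u - 12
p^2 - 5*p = p*(p - 5)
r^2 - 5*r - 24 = (r - 8)*(r + 3)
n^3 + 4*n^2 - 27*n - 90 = (n - 5)*(n + 3)*(n + 6)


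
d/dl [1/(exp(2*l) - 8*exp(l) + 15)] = 2*(4 - exp(l))*exp(l)/(exp(2*l) - 8*exp(l) + 15)^2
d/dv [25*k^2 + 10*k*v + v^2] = 10*k + 2*v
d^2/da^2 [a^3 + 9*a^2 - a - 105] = 6*a + 18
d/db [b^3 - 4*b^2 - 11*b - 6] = 3*b^2 - 8*b - 11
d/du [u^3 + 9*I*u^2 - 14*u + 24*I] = 3*u^2 + 18*I*u - 14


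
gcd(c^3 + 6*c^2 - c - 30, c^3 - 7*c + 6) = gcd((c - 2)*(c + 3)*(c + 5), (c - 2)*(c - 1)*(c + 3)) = c^2 + c - 6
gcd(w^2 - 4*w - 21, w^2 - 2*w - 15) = w + 3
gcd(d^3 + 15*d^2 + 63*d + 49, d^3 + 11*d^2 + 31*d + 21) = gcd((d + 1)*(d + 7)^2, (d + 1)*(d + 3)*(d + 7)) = d^2 + 8*d + 7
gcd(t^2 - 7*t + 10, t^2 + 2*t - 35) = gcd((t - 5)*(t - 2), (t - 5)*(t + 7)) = t - 5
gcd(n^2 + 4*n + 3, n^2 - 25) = 1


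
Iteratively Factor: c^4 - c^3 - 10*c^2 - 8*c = (c + 2)*(c^3 - 3*c^2 - 4*c) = c*(c + 2)*(c^2 - 3*c - 4) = c*(c + 1)*(c + 2)*(c - 4)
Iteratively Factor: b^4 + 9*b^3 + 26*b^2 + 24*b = (b)*(b^3 + 9*b^2 + 26*b + 24) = b*(b + 4)*(b^2 + 5*b + 6) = b*(b + 3)*(b + 4)*(b + 2)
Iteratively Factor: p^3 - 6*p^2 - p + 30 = (p - 5)*(p^2 - p - 6) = (p - 5)*(p + 2)*(p - 3)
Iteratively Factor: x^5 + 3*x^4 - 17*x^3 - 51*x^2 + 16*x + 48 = (x + 4)*(x^4 - x^3 - 13*x^2 + x + 12) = (x + 1)*(x + 4)*(x^3 - 2*x^2 - 11*x + 12) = (x + 1)*(x + 3)*(x + 4)*(x^2 - 5*x + 4) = (x - 4)*(x + 1)*(x + 3)*(x + 4)*(x - 1)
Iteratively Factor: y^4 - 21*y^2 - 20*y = (y)*(y^3 - 21*y - 20) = y*(y - 5)*(y^2 + 5*y + 4) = y*(y - 5)*(y + 1)*(y + 4)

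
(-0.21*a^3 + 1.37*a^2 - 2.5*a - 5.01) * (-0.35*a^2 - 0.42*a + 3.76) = 0.0735*a^5 - 0.3913*a^4 - 0.49*a^3 + 7.9547*a^2 - 7.2958*a - 18.8376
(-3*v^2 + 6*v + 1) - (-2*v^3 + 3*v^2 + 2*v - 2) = 2*v^3 - 6*v^2 + 4*v + 3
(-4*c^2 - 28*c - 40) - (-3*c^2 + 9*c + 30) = -c^2 - 37*c - 70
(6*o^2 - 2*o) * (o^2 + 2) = 6*o^4 - 2*o^3 + 12*o^2 - 4*o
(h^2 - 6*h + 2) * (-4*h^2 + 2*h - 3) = -4*h^4 + 26*h^3 - 23*h^2 + 22*h - 6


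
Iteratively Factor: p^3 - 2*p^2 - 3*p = (p + 1)*(p^2 - 3*p) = (p - 3)*(p + 1)*(p)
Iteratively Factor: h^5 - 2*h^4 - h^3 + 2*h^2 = (h)*(h^4 - 2*h^3 - h^2 + 2*h) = h*(h - 2)*(h^3 - h) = h^2*(h - 2)*(h^2 - 1) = h^2*(h - 2)*(h + 1)*(h - 1)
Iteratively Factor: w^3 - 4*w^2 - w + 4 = (w - 4)*(w^2 - 1) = (w - 4)*(w + 1)*(w - 1)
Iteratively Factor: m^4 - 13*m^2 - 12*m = (m - 4)*(m^3 + 4*m^2 + 3*m) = m*(m - 4)*(m^2 + 4*m + 3) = m*(m - 4)*(m + 1)*(m + 3)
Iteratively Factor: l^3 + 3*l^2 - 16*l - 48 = (l + 3)*(l^2 - 16) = (l + 3)*(l + 4)*(l - 4)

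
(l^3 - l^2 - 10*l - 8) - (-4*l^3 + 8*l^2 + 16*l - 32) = 5*l^3 - 9*l^2 - 26*l + 24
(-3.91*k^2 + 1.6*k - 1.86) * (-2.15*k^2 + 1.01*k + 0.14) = 8.4065*k^4 - 7.3891*k^3 + 5.0676*k^2 - 1.6546*k - 0.2604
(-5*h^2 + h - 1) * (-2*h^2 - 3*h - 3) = 10*h^4 + 13*h^3 + 14*h^2 + 3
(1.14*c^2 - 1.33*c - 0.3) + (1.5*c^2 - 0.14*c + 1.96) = 2.64*c^2 - 1.47*c + 1.66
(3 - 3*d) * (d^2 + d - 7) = -3*d^3 + 24*d - 21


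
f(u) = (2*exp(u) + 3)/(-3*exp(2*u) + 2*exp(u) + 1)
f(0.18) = -5.96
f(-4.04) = 2.93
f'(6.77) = 0.00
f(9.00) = 0.00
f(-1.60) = 2.66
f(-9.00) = 3.00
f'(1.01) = 0.96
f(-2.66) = 2.79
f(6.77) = -0.00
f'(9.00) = 0.00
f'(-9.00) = 0.00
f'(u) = (2*exp(u) + 3)*(6*exp(2*u) - 2*exp(u))/(-3*exp(2*u) + 2*exp(u) + 1)^2 + 2*exp(u)/(-3*exp(2*u) + 2*exp(u) + 1)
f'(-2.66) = -0.15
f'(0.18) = 38.18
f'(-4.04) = -0.06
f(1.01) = -0.53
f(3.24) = -0.03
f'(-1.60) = -0.01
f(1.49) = -0.24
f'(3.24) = 0.03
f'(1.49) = 0.36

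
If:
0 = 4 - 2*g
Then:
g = 2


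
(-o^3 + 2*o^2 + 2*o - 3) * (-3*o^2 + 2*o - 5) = 3*o^5 - 8*o^4 + 3*o^3 + 3*o^2 - 16*o + 15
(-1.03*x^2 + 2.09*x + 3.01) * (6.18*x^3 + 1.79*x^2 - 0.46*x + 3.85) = -6.3654*x^5 + 11.0725*x^4 + 22.8167*x^3 + 0.461*x^2 + 6.6619*x + 11.5885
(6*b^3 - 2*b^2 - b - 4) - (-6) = 6*b^3 - 2*b^2 - b + 2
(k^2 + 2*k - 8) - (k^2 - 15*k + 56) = 17*k - 64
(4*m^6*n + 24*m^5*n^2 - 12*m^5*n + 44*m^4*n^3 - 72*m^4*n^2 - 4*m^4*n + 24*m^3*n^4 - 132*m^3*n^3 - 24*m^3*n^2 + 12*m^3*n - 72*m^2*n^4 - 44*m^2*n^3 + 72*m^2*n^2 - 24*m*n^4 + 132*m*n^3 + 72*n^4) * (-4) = -16*m^6*n - 96*m^5*n^2 + 48*m^5*n - 176*m^4*n^3 + 288*m^4*n^2 + 16*m^4*n - 96*m^3*n^4 + 528*m^3*n^3 + 96*m^3*n^2 - 48*m^3*n + 288*m^2*n^4 + 176*m^2*n^3 - 288*m^2*n^2 + 96*m*n^4 - 528*m*n^3 - 288*n^4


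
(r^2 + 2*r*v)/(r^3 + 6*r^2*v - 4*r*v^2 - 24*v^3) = r/(r^2 + 4*r*v - 12*v^2)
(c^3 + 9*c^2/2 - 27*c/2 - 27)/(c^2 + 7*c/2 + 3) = (c^2 + 3*c - 18)/(c + 2)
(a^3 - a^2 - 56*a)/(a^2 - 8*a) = a + 7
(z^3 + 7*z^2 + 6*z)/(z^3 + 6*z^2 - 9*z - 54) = z*(z + 1)/(z^2 - 9)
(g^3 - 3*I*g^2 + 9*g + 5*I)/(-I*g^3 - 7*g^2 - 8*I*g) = (I*g^2 + 4*g + 5*I)/(g*(g - 8*I))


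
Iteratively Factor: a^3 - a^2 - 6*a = (a + 2)*(a^2 - 3*a) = a*(a + 2)*(a - 3)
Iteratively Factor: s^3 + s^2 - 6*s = (s)*(s^2 + s - 6) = s*(s - 2)*(s + 3)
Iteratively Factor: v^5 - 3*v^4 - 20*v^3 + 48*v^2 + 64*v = (v + 1)*(v^4 - 4*v^3 - 16*v^2 + 64*v) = v*(v + 1)*(v^3 - 4*v^2 - 16*v + 64) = v*(v + 1)*(v + 4)*(v^2 - 8*v + 16) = v*(v - 4)*(v + 1)*(v + 4)*(v - 4)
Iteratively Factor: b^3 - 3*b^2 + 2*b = (b - 1)*(b^2 - 2*b) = (b - 2)*(b - 1)*(b)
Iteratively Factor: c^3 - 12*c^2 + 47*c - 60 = (c - 3)*(c^2 - 9*c + 20) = (c - 5)*(c - 3)*(c - 4)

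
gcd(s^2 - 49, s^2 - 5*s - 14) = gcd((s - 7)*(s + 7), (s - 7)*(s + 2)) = s - 7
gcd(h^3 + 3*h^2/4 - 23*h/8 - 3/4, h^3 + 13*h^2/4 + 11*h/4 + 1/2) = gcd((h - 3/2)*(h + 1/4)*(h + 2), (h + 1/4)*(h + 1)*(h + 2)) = h^2 + 9*h/4 + 1/2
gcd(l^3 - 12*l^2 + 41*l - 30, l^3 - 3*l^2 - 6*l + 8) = l - 1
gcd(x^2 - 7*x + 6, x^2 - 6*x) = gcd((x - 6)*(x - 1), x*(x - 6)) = x - 6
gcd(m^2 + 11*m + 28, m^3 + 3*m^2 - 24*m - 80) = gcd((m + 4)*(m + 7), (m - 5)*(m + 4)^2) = m + 4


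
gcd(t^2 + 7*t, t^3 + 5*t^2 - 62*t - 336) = t + 7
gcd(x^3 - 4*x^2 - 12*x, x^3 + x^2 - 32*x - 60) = x^2 - 4*x - 12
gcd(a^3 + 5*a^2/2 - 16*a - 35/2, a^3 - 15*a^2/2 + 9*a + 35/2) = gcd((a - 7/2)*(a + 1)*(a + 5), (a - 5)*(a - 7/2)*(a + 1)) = a^2 - 5*a/2 - 7/2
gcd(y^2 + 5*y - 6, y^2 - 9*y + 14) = 1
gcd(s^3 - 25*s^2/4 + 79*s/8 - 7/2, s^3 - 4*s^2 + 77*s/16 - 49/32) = s^2 - 9*s/4 + 7/8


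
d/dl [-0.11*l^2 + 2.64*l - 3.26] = 2.64 - 0.22*l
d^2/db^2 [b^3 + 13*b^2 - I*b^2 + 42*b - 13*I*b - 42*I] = 6*b + 26 - 2*I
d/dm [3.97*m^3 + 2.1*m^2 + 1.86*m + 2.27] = 11.91*m^2 + 4.2*m + 1.86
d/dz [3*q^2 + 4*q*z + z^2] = 4*q + 2*z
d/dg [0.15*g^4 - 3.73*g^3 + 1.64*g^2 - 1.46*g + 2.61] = 0.6*g^3 - 11.19*g^2 + 3.28*g - 1.46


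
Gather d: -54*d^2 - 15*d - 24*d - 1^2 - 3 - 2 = -54*d^2 - 39*d - 6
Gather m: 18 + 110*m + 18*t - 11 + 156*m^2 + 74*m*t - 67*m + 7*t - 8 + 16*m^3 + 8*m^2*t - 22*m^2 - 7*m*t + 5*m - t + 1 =16*m^3 + m^2*(8*t + 134) + m*(67*t + 48) + 24*t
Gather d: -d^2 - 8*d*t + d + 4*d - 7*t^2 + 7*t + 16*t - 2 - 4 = -d^2 + d*(5 - 8*t) - 7*t^2 + 23*t - 6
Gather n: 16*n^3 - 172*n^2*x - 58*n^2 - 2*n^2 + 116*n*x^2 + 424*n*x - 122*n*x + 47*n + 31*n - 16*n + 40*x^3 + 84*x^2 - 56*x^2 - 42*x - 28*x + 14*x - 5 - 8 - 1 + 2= 16*n^3 + n^2*(-172*x - 60) + n*(116*x^2 + 302*x + 62) + 40*x^3 + 28*x^2 - 56*x - 12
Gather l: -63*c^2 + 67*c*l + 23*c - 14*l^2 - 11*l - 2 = -63*c^2 + 23*c - 14*l^2 + l*(67*c - 11) - 2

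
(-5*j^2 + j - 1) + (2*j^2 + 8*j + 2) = -3*j^2 + 9*j + 1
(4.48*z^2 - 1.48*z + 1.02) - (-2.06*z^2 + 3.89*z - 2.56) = 6.54*z^2 - 5.37*z + 3.58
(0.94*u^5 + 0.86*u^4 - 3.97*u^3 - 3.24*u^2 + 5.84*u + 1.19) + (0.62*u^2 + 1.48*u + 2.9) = 0.94*u^5 + 0.86*u^4 - 3.97*u^3 - 2.62*u^2 + 7.32*u + 4.09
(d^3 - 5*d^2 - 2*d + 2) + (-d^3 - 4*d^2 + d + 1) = -9*d^2 - d + 3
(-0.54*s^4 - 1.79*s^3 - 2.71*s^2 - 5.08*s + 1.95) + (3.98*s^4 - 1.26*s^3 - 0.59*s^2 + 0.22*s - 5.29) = 3.44*s^4 - 3.05*s^3 - 3.3*s^2 - 4.86*s - 3.34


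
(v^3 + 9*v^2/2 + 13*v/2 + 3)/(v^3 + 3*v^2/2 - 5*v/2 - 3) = (2*v + 3)/(2*v - 3)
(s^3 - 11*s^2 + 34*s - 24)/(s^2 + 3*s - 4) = (s^2 - 10*s + 24)/(s + 4)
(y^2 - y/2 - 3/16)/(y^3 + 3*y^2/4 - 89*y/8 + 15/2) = (4*y + 1)/(2*(2*y^2 + 3*y - 20))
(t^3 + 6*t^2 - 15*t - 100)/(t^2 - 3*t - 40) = (t^2 + t - 20)/(t - 8)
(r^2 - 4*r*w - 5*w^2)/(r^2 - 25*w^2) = (r + w)/(r + 5*w)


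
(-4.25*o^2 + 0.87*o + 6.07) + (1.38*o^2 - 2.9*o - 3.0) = -2.87*o^2 - 2.03*o + 3.07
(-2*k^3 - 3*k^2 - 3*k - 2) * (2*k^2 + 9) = -4*k^5 - 6*k^4 - 24*k^3 - 31*k^2 - 27*k - 18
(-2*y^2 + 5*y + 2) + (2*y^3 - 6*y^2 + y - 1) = 2*y^3 - 8*y^2 + 6*y + 1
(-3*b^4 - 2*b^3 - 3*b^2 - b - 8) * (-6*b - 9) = 18*b^5 + 39*b^4 + 36*b^3 + 33*b^2 + 57*b + 72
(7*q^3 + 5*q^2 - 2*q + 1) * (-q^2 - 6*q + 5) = -7*q^5 - 47*q^4 + 7*q^3 + 36*q^2 - 16*q + 5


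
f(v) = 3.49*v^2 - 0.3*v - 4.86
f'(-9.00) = -63.12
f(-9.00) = 280.53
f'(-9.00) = -63.12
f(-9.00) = 280.53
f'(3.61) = 24.90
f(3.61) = 39.54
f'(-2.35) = -16.70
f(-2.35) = 15.12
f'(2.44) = 16.73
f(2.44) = 15.19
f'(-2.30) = -16.35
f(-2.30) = 14.29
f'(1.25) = 8.42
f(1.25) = 0.22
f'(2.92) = 20.08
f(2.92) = 24.02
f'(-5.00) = -35.20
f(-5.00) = 83.89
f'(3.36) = 23.15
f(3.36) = 33.53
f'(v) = 6.98*v - 0.3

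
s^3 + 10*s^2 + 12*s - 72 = (s - 2)*(s + 6)^2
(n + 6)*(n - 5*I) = n^2 + 6*n - 5*I*n - 30*I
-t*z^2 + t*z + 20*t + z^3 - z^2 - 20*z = (-t + z)*(z - 5)*(z + 4)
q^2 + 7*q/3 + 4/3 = (q + 1)*(q + 4/3)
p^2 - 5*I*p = p*(p - 5*I)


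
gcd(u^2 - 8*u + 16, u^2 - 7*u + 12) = u - 4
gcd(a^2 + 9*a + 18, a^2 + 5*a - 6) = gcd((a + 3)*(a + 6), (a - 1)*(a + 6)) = a + 6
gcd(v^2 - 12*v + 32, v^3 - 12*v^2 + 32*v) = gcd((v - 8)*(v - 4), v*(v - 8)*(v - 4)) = v^2 - 12*v + 32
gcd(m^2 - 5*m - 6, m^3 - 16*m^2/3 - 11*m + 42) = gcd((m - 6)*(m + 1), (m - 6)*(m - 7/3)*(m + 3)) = m - 6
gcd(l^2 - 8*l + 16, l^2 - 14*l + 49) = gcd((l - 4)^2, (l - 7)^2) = 1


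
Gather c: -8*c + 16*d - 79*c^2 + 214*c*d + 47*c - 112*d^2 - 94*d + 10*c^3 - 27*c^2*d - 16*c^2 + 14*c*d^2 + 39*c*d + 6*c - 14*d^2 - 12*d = 10*c^3 + c^2*(-27*d - 95) + c*(14*d^2 + 253*d + 45) - 126*d^2 - 90*d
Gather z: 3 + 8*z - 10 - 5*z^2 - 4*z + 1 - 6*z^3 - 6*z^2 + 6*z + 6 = -6*z^3 - 11*z^2 + 10*z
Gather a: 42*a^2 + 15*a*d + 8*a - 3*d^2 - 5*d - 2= 42*a^2 + a*(15*d + 8) - 3*d^2 - 5*d - 2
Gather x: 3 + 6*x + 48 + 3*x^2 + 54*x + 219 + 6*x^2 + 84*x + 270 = 9*x^2 + 144*x + 540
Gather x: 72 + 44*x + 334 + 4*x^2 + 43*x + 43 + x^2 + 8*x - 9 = 5*x^2 + 95*x + 440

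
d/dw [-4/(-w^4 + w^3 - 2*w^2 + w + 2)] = 4*(-4*w^3 + 3*w^2 - 4*w + 1)/(-w^4 + w^3 - 2*w^2 + w + 2)^2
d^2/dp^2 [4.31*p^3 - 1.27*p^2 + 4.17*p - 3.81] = 25.86*p - 2.54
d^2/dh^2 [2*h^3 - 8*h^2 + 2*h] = 12*h - 16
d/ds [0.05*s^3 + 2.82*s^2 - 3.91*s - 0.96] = 0.15*s^2 + 5.64*s - 3.91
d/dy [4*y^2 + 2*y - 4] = 8*y + 2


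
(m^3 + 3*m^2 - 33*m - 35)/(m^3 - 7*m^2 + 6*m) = (m^3 + 3*m^2 - 33*m - 35)/(m*(m^2 - 7*m + 6))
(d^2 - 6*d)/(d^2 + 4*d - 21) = d*(d - 6)/(d^2 + 4*d - 21)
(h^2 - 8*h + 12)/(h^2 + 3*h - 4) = (h^2 - 8*h + 12)/(h^2 + 3*h - 4)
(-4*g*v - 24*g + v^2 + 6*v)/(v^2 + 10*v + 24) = (-4*g + v)/(v + 4)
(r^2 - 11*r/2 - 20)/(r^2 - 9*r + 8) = (r + 5/2)/(r - 1)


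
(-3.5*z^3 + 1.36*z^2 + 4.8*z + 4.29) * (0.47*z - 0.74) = -1.645*z^4 + 3.2292*z^3 + 1.2496*z^2 - 1.5357*z - 3.1746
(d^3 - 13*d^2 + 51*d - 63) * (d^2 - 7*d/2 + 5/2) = d^5 - 33*d^4/2 + 99*d^3 - 274*d^2 + 348*d - 315/2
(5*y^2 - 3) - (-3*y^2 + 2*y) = 8*y^2 - 2*y - 3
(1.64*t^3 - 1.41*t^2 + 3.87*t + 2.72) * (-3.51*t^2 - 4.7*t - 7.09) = -5.7564*t^5 - 2.7589*t^4 - 18.5843*t^3 - 17.7393*t^2 - 40.2223*t - 19.2848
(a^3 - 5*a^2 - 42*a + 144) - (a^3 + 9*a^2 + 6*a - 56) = -14*a^2 - 48*a + 200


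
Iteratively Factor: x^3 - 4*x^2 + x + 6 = (x + 1)*(x^2 - 5*x + 6) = (x - 3)*(x + 1)*(x - 2)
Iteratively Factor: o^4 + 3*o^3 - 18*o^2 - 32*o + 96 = (o + 4)*(o^3 - o^2 - 14*o + 24) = (o + 4)^2*(o^2 - 5*o + 6) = (o - 3)*(o + 4)^2*(o - 2)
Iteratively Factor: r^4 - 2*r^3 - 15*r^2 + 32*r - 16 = (r - 1)*(r^3 - r^2 - 16*r + 16) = (r - 1)^2*(r^2 - 16) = (r - 4)*(r - 1)^2*(r + 4)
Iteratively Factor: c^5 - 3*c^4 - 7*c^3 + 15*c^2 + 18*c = (c - 3)*(c^4 - 7*c^2 - 6*c) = (c - 3)*(c + 1)*(c^3 - c^2 - 6*c) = (c - 3)*(c + 1)*(c + 2)*(c^2 - 3*c) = c*(c - 3)*(c + 1)*(c + 2)*(c - 3)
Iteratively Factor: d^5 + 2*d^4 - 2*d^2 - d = (d + 1)*(d^4 + d^3 - d^2 - d) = (d + 1)^2*(d^3 - d) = (d + 1)^3*(d^2 - d) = (d - 1)*(d + 1)^3*(d)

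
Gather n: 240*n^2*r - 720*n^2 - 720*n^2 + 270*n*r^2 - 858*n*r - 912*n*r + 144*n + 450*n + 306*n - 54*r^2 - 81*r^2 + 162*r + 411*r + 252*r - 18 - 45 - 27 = n^2*(240*r - 1440) + n*(270*r^2 - 1770*r + 900) - 135*r^2 + 825*r - 90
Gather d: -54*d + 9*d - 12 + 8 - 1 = -45*d - 5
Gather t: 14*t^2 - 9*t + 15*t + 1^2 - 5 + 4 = 14*t^2 + 6*t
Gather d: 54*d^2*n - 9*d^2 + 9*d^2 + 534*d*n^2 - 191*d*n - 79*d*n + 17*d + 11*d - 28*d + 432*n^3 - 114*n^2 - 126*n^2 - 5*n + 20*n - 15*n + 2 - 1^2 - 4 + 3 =54*d^2*n + d*(534*n^2 - 270*n) + 432*n^3 - 240*n^2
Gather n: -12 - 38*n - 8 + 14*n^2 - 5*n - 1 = 14*n^2 - 43*n - 21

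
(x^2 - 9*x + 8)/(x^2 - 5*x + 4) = (x - 8)/(x - 4)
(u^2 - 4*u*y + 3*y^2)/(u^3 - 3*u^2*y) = (u - y)/u^2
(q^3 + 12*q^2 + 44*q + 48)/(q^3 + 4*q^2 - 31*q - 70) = (q^2 + 10*q + 24)/(q^2 + 2*q - 35)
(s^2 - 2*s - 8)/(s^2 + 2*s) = (s - 4)/s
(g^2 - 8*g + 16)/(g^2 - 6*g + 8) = (g - 4)/(g - 2)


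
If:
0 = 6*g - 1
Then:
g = 1/6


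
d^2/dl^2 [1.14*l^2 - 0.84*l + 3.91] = 2.28000000000000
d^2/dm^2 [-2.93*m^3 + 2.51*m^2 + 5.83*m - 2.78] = 5.02 - 17.58*m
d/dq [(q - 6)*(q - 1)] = 2*q - 7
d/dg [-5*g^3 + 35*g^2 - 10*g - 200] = -15*g^2 + 70*g - 10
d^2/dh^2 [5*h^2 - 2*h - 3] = 10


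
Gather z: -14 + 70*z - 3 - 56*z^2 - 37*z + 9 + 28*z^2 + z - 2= -28*z^2 + 34*z - 10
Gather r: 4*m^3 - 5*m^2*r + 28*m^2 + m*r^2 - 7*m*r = 4*m^3 + 28*m^2 + m*r^2 + r*(-5*m^2 - 7*m)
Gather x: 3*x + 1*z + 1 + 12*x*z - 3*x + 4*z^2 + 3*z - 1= 12*x*z + 4*z^2 + 4*z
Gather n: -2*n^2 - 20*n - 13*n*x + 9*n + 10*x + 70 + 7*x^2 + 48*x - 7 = -2*n^2 + n*(-13*x - 11) + 7*x^2 + 58*x + 63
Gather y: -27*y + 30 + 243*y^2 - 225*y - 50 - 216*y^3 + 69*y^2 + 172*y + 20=-216*y^3 + 312*y^2 - 80*y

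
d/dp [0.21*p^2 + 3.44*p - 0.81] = 0.42*p + 3.44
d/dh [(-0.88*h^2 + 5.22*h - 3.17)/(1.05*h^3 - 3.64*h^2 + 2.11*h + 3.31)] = (0.924*h^4 - 10.962*h^3 + 27.1295*h^2 - 28.9032*h + 23.9669)/(1.1025*h^6 - 7.644*h^5 + 17.6806*h^4 - 8.4098*h^3 - 19.6447*h^2 + 13.9682*h + 10.9561)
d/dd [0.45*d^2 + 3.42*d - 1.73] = 0.9*d + 3.42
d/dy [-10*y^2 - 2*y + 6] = -20*y - 2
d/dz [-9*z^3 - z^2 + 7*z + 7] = -27*z^2 - 2*z + 7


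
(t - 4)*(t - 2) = t^2 - 6*t + 8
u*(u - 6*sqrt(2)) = u^2 - 6*sqrt(2)*u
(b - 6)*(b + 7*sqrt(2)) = b^2 - 6*b + 7*sqrt(2)*b - 42*sqrt(2)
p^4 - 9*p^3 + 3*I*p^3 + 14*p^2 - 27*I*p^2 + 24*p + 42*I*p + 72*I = (p - 6)*(p - 4)*(p + 1)*(p + 3*I)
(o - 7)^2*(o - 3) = o^3 - 17*o^2 + 91*o - 147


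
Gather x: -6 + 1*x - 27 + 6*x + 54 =7*x + 21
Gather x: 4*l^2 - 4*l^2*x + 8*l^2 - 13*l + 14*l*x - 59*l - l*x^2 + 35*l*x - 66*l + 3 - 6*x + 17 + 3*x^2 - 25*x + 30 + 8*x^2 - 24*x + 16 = 12*l^2 - 138*l + x^2*(11 - l) + x*(-4*l^2 + 49*l - 55) + 66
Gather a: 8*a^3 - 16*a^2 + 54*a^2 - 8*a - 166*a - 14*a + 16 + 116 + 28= 8*a^3 + 38*a^2 - 188*a + 160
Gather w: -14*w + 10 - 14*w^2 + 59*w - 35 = -14*w^2 + 45*w - 25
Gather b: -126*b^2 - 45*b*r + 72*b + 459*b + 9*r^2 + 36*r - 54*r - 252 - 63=-126*b^2 + b*(531 - 45*r) + 9*r^2 - 18*r - 315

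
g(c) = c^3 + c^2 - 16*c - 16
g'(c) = 3*c^2 + 2*c - 16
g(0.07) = -17.11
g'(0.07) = -15.85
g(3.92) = -3.12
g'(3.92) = 37.94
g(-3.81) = 4.17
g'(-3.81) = 19.93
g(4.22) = 9.44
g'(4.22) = 45.87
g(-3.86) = 3.15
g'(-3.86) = 20.98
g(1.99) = -36.00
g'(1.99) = -0.14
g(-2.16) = 13.15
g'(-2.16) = -6.32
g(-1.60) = 8.06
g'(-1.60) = -11.52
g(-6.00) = -100.00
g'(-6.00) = 80.00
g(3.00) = -28.00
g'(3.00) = 17.00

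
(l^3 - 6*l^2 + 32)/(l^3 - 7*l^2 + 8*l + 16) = (l + 2)/(l + 1)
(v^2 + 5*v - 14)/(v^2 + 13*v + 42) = (v - 2)/(v + 6)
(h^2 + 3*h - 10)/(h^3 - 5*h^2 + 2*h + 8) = (h + 5)/(h^2 - 3*h - 4)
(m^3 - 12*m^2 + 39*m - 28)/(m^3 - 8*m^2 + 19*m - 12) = (m - 7)/(m - 3)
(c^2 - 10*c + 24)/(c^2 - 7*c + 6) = (c - 4)/(c - 1)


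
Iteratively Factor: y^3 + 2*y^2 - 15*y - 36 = (y + 3)*(y^2 - y - 12) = (y - 4)*(y + 3)*(y + 3)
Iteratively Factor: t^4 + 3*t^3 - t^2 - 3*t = (t - 1)*(t^3 + 4*t^2 + 3*t) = t*(t - 1)*(t^2 + 4*t + 3) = t*(t - 1)*(t + 1)*(t + 3)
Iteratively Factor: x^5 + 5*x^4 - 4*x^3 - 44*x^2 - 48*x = (x + 2)*(x^4 + 3*x^3 - 10*x^2 - 24*x) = (x + 2)*(x + 4)*(x^3 - x^2 - 6*x) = x*(x + 2)*(x + 4)*(x^2 - x - 6) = x*(x - 3)*(x + 2)*(x + 4)*(x + 2)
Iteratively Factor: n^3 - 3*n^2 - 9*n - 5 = (n + 1)*(n^2 - 4*n - 5) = (n + 1)^2*(n - 5)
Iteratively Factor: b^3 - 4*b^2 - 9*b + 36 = (b - 4)*(b^2 - 9) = (b - 4)*(b + 3)*(b - 3)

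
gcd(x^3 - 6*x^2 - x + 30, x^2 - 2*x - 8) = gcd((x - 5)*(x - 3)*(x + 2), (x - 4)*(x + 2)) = x + 2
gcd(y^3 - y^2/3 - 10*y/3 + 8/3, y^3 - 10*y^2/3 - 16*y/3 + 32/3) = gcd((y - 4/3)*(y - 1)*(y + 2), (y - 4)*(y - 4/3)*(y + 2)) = y^2 + 2*y/3 - 8/3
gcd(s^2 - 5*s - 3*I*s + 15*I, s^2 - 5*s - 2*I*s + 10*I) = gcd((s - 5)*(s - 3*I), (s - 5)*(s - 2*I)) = s - 5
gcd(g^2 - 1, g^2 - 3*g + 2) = g - 1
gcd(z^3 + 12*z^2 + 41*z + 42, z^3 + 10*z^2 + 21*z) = z^2 + 10*z + 21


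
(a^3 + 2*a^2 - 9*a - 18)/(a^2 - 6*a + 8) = (a^3 + 2*a^2 - 9*a - 18)/(a^2 - 6*a + 8)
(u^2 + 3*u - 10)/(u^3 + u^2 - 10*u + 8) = (u + 5)/(u^2 + 3*u - 4)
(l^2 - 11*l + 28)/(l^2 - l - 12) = (l - 7)/(l + 3)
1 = 1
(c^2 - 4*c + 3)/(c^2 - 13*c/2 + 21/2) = 2*(c - 1)/(2*c - 7)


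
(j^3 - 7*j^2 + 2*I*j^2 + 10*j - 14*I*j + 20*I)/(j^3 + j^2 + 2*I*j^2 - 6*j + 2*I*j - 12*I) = (j - 5)/(j + 3)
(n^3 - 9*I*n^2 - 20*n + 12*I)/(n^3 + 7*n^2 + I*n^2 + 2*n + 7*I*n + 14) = (n^2 - 8*I*n - 12)/(n^2 + n*(7 + 2*I) + 14*I)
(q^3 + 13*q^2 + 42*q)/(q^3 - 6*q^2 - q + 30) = q*(q^2 + 13*q + 42)/(q^3 - 6*q^2 - q + 30)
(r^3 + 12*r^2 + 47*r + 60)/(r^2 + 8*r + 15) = r + 4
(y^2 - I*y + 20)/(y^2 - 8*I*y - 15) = (y + 4*I)/(y - 3*I)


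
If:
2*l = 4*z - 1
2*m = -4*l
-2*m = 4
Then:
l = 1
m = -2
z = 3/4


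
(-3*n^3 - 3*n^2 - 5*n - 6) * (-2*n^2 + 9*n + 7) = 6*n^5 - 21*n^4 - 38*n^3 - 54*n^2 - 89*n - 42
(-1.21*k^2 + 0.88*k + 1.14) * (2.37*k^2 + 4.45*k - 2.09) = -2.8677*k^4 - 3.2989*k^3 + 9.1467*k^2 + 3.2338*k - 2.3826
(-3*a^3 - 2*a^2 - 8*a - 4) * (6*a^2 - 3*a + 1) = -18*a^5 - 3*a^4 - 45*a^3 - 2*a^2 + 4*a - 4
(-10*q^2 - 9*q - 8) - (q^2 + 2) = -11*q^2 - 9*q - 10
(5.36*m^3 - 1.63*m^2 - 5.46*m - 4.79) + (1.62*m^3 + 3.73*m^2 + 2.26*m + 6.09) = 6.98*m^3 + 2.1*m^2 - 3.2*m + 1.3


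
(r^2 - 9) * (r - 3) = r^3 - 3*r^2 - 9*r + 27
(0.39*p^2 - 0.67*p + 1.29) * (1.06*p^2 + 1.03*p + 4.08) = 0.4134*p^4 - 0.3085*p^3 + 2.2685*p^2 - 1.4049*p + 5.2632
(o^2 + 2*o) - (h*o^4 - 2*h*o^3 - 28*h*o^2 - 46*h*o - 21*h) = -h*o^4 + 2*h*o^3 + 28*h*o^2 + 46*h*o + 21*h + o^2 + 2*o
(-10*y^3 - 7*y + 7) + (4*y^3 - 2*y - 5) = -6*y^3 - 9*y + 2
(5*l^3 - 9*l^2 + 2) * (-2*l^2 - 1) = -10*l^5 + 18*l^4 - 5*l^3 + 5*l^2 - 2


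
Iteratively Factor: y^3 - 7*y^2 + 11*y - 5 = (y - 1)*(y^2 - 6*y + 5) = (y - 1)^2*(y - 5)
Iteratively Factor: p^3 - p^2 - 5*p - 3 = (p + 1)*(p^2 - 2*p - 3) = (p + 1)^2*(p - 3)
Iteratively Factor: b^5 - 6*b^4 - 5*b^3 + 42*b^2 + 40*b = (b - 5)*(b^4 - b^3 - 10*b^2 - 8*b) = b*(b - 5)*(b^3 - b^2 - 10*b - 8) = b*(b - 5)*(b + 2)*(b^2 - 3*b - 4) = b*(b - 5)*(b - 4)*(b + 2)*(b + 1)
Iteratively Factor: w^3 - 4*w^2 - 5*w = (w - 5)*(w^2 + w) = (w - 5)*(w + 1)*(w)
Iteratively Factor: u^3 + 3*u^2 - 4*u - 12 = (u - 2)*(u^2 + 5*u + 6) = (u - 2)*(u + 2)*(u + 3)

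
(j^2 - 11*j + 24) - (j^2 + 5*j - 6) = 30 - 16*j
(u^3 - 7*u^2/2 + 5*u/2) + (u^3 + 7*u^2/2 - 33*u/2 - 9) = 2*u^3 - 14*u - 9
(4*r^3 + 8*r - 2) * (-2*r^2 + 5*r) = -8*r^5 + 20*r^4 - 16*r^3 + 44*r^2 - 10*r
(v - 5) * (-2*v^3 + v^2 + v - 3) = -2*v^4 + 11*v^3 - 4*v^2 - 8*v + 15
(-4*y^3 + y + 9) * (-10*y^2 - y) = 40*y^5 + 4*y^4 - 10*y^3 - 91*y^2 - 9*y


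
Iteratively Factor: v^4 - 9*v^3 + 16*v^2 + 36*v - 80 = (v + 2)*(v^3 - 11*v^2 + 38*v - 40) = (v - 2)*(v + 2)*(v^2 - 9*v + 20) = (v - 5)*(v - 2)*(v + 2)*(v - 4)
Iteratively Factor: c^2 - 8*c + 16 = (c - 4)*(c - 4)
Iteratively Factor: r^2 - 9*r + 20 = (r - 5)*(r - 4)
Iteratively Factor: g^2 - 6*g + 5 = (g - 1)*(g - 5)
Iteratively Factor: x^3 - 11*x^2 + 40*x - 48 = (x - 3)*(x^2 - 8*x + 16) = (x - 4)*(x - 3)*(x - 4)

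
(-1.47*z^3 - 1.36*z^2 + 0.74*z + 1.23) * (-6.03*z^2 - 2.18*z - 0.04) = 8.8641*z^5 + 11.4054*z^4 - 1.4386*z^3 - 8.9757*z^2 - 2.711*z - 0.0492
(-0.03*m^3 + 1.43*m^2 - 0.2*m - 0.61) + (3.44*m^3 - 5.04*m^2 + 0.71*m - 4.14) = 3.41*m^3 - 3.61*m^2 + 0.51*m - 4.75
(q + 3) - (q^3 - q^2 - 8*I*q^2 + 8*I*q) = -q^3 + q^2 + 8*I*q^2 + q - 8*I*q + 3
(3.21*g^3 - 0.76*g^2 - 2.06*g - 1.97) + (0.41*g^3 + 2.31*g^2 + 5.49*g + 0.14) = 3.62*g^3 + 1.55*g^2 + 3.43*g - 1.83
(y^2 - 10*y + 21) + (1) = y^2 - 10*y + 22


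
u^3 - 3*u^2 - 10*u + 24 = (u - 4)*(u - 2)*(u + 3)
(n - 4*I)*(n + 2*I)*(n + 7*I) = n^3 + 5*I*n^2 + 22*n + 56*I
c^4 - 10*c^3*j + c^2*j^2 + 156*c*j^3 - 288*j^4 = (c - 8*j)*(c - 3*j)^2*(c + 4*j)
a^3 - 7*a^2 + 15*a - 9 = (a - 3)^2*(a - 1)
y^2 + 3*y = y*(y + 3)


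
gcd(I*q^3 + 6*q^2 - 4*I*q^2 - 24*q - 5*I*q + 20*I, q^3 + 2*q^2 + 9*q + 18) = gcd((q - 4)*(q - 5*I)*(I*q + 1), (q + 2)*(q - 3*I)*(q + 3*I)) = 1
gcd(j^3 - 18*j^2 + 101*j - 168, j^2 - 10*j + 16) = j - 8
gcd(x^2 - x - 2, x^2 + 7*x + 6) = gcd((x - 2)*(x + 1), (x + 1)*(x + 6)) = x + 1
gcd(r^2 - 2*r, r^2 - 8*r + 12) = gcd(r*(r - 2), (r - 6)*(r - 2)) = r - 2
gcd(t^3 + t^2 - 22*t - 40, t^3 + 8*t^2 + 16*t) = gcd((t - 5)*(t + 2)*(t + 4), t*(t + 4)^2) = t + 4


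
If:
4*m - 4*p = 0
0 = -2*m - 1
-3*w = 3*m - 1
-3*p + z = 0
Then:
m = -1/2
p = -1/2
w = 5/6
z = -3/2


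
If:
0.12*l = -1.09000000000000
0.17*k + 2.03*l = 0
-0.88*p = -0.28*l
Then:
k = 108.47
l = -9.08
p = -2.89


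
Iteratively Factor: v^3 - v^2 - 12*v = (v + 3)*(v^2 - 4*v) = v*(v + 3)*(v - 4)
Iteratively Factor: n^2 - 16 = (n - 4)*(n + 4)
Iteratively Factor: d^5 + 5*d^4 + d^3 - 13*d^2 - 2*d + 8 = (d - 1)*(d^4 + 6*d^3 + 7*d^2 - 6*d - 8) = (d - 1)*(d + 2)*(d^3 + 4*d^2 - d - 4) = (d - 1)*(d + 2)*(d + 4)*(d^2 - 1) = (d - 1)*(d + 1)*(d + 2)*(d + 4)*(d - 1)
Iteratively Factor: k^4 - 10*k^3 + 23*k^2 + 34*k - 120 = (k - 3)*(k^3 - 7*k^2 + 2*k + 40) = (k - 4)*(k - 3)*(k^2 - 3*k - 10) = (k - 4)*(k - 3)*(k + 2)*(k - 5)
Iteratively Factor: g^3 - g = (g - 1)*(g^2 + g) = g*(g - 1)*(g + 1)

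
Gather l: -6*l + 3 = 3 - 6*l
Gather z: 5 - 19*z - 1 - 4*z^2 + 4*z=-4*z^2 - 15*z + 4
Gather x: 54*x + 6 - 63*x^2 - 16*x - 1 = -63*x^2 + 38*x + 5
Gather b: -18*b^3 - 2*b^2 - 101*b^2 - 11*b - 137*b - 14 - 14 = -18*b^3 - 103*b^2 - 148*b - 28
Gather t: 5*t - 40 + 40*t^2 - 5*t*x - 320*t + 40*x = 40*t^2 + t*(-5*x - 315) + 40*x - 40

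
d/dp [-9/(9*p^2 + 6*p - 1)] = 54*(3*p + 1)/(9*p^2 + 6*p - 1)^2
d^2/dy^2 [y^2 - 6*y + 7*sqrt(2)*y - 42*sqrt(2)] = 2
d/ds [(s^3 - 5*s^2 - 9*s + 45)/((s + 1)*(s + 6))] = (s^4 + 14*s^3 - 8*s^2 - 150*s - 369)/(s^4 + 14*s^3 + 61*s^2 + 84*s + 36)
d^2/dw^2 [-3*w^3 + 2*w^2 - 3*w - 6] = 4 - 18*w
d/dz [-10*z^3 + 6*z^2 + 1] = 6*z*(2 - 5*z)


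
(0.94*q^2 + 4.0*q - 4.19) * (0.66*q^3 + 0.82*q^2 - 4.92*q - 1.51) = 0.6204*q^5 + 3.4108*q^4 - 4.1102*q^3 - 24.5352*q^2 + 14.5748*q + 6.3269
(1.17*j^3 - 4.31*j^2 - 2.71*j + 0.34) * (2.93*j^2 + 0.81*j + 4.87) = 3.4281*j^5 - 11.6806*j^4 - 5.7335*j^3 - 22.1886*j^2 - 12.9223*j + 1.6558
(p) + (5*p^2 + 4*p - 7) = 5*p^2 + 5*p - 7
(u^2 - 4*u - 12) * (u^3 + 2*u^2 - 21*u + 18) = u^5 - 2*u^4 - 41*u^3 + 78*u^2 + 180*u - 216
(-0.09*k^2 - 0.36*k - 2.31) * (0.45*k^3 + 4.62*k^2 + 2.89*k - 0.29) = -0.0405*k^5 - 0.5778*k^4 - 2.9628*k^3 - 11.6865*k^2 - 6.5715*k + 0.6699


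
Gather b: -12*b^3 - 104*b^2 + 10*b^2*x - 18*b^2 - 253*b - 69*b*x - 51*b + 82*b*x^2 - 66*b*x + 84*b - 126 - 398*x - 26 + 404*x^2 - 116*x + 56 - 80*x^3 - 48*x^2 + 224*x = -12*b^3 + b^2*(10*x - 122) + b*(82*x^2 - 135*x - 220) - 80*x^3 + 356*x^2 - 290*x - 96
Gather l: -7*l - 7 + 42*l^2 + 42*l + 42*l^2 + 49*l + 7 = 84*l^2 + 84*l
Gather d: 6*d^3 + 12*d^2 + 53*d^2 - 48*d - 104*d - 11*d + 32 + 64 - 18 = 6*d^3 + 65*d^2 - 163*d + 78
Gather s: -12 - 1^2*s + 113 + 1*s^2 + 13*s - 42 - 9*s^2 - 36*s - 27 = -8*s^2 - 24*s + 32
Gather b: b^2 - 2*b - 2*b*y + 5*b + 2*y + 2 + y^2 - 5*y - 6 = b^2 + b*(3 - 2*y) + y^2 - 3*y - 4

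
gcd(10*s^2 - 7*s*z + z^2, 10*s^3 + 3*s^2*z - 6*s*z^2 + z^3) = 10*s^2 - 7*s*z + z^2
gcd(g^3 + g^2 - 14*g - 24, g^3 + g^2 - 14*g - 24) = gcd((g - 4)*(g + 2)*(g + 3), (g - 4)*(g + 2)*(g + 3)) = g^3 + g^2 - 14*g - 24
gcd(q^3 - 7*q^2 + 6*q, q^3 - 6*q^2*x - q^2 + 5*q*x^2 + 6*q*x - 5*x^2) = q - 1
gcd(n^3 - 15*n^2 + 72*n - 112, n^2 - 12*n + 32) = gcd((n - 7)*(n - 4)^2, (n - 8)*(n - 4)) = n - 4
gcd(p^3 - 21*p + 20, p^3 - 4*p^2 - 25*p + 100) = p^2 + p - 20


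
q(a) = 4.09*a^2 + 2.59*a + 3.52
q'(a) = 8.18*a + 2.59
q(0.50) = 5.84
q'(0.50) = 6.68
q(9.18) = 371.97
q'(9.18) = 77.68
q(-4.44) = 72.65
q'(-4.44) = -33.73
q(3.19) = 53.40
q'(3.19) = 28.68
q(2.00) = 25.06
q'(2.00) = 18.95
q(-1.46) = 8.46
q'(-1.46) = -9.35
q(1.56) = 17.51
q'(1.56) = 15.35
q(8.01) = 286.68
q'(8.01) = 68.11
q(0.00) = 3.52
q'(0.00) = 2.59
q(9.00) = 358.12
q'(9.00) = 76.21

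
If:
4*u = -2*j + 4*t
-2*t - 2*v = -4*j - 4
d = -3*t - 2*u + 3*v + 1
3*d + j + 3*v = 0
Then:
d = 9/26 - 35*v/26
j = 27*v/26 - 27/26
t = 14*v/13 - 1/13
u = 29*v/52 + 23/52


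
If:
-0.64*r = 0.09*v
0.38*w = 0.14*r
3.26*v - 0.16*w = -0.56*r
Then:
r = 0.00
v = 0.00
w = 0.00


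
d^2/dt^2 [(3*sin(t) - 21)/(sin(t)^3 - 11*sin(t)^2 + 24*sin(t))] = 6*(-2*sin(t)^4 + 48*sin(t)^3 - 433*sin(t)^2 + 1655*sin(t) - 2059 - 1029/sin(t) + 5544/sin(t)^2 - 4032/sin(t)^3)/((sin(t) - 8)^3*(sin(t) - 3)^3)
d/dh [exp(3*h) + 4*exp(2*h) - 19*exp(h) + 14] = (3*exp(2*h) + 8*exp(h) - 19)*exp(h)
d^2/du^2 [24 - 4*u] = 0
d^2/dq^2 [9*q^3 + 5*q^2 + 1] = 54*q + 10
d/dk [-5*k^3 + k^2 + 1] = k*(2 - 15*k)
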